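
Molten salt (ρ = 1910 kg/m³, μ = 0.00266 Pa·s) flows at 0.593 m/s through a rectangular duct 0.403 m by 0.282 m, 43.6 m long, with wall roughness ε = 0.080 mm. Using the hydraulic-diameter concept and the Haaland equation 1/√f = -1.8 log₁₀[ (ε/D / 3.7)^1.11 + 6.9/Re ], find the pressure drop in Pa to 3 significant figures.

ΔP ≈ 792 Pa

Hydraulic diameter D_h = 4A/P = 4·(0.403·0.282)/(2·(0.403+0.282)) = 0.4546/1.37 = 0.3318 m.
Re = ρVD_h/μ = 1910·0.593·0.3318/0.00266 = 1.413e+05.
ε/D_h = 8e-05/0.3318 = 0.000241; Haaland gives 1/√f = -1.8 log₁₀[2.26e-05+4.88e-05] = 7.463, so f = 0.01795.
ΔP = f(L/D_h)(ρV²/2) = 0.01795·43.6/0.3318·335.8 = 792.2 Pa.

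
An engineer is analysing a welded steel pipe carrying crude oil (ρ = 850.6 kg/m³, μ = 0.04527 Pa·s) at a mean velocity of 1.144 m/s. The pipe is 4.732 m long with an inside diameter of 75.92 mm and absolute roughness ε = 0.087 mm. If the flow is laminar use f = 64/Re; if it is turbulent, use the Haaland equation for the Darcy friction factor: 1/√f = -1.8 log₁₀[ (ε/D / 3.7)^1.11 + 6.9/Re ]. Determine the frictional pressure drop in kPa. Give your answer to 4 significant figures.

ΔP ≈ 1.361 kPa

Reynolds number Re = ρVD/μ = 850.6 · 1.144 · 0.07592 / 0.0453 = 1632.
Re < 2300 → laminar flow, so f = 64/Re = 64/1632 = 0.03922 (the turbulent correlation is not needed).
Darcy-Weisbach: ΔP = f(L/D)(ρV²/2) = 0.03922·(4.732/0.07592)·(850.6·1.144²/2) = 0.03922·62.33·556.6 = 1361 Pa.
ΔP = 1361 Pa = 1.361 kPa.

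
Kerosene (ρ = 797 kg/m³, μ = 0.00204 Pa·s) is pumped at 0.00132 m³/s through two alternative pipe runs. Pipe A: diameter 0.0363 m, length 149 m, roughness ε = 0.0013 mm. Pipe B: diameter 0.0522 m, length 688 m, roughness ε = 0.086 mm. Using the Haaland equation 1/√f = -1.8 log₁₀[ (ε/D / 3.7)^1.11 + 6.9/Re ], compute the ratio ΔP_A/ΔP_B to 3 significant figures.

Pipe A: V = Q/A = 0.00132/0.001035 = 1.275 m/s; Re = 1.809e+04; ε/D = 3.58e-05; Haaland → f = 0.02646; ΔP_A = f(L/D)(ρV²/2) = 7.04e+04 Pa.
Pipe B: V = Q/A = 0.00132/0.00214 = 0.6168 m/s; Re = 1.258e+04; ε/D = 0.00165; Haaland → f = 0.03148; ΔP_B = f(L/D)(ρV²/2) = 6.29e+04 Pa.
ΔP_A/ΔP_B = 7.04e+04/6.29e+04 = 1.12.

ΔP_A/ΔP_B ≈ 1.12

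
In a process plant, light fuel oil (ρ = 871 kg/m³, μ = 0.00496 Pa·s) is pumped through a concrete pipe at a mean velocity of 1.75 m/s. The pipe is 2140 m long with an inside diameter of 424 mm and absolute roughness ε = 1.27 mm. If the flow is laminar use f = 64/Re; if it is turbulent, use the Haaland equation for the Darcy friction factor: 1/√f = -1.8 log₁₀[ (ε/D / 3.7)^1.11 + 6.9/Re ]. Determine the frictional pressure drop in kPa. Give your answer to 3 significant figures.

Reynolds number Re = ρVD/μ = 871 · 1.75 · 0.424 / 0.00496 = 1.303e+05.
Re > 4000 → turbulent. Relative roughness ε/D = 0.00127/0.424 = 0.003. Haaland: 1/√f = -1.8 log₁₀[(0.003/3.7)^1.11 + 6.9/1.303e+05] = -1.8 log₁₀[0.00037 + 5.3e-05] = 6.073, so f = 0.02712.
Darcy-Weisbach: ΔP = f(L/D)(ρV²/2) = 0.02712·(2140/0.424)·(871·1.75²/2) = 0.02712·5047·1334 = 1.825e+05 Pa.
ΔP = 1.825e+05 Pa = 183 kPa.

ΔP ≈ 183 kPa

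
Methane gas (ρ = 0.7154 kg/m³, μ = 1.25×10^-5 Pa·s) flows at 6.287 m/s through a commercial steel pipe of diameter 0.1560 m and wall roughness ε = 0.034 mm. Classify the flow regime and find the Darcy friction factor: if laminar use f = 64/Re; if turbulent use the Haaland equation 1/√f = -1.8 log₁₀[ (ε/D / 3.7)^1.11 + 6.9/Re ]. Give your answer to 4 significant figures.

Re = ρVD/μ = 0.7154·6.287·0.156/1.25e-05 = 5.613e+04.
Re > 4000 → turbulent. ε/D = 3.4e-05/0.156 = 0.000218; Haaland: 1/√f = -1.8 log₁₀[2.02e-05 + 0.000123] = 6.92, so f = 0.02088.

f ≈ 0.02088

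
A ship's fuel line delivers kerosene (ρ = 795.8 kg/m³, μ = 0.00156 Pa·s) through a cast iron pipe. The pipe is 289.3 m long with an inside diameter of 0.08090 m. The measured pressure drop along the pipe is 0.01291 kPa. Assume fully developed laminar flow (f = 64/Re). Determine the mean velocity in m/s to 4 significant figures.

V ≈ 0.005851 m/s

For laminar flow, f = 64/Re with Re = ρVD/μ, so Darcy-Weisbach reduces to ΔP = 32μLV/D². Solving for V: V = ΔP·D²/(32μL) = 12.91·(0.0809)²/(32·0.00156·289.3) = 0.005851 m/s.
Check: Re = ρVD/μ = 795.8·0.005851·0.0809/0.00156 = 241.5 < 2300, so the laminar assumption holds.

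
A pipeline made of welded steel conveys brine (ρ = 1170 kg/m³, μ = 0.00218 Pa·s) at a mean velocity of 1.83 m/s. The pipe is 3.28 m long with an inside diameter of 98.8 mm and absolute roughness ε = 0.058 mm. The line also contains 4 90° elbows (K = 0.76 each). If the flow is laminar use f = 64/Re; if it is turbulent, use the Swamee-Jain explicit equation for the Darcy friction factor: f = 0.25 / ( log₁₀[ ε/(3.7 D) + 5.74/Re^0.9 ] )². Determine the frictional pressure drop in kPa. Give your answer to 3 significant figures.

Reynolds number Re = ρVD/μ = 1170 · 1.83 · 0.0988 / 0.00218 = 9.704e+04.
Re > 4000 → turbulent. Relative roughness ε/D = 5.8e-05/0.0988 = 0.000587. Swamee-Jain: f = 0.25/(log₁₀[0.000587/3.7 + 5.74/9.704e+04^0.9])² = 0.25/(log₁₀[0.000159 + 0.000186])² = 0.25/(-3.462)² = 0.02086.
Total minor-loss coefficient ΣK = 4·0.76 = 3.04.
ΔP = [f·L/D + ΣK]·(ρV²/2) = [0.02086·3.28/0.0988 + 3.04]·(1170·1.83²/2) = [0.6925 + 3.04]·1959 = 7312 Pa.
ΔP = 7312 Pa = 7.31 kPa.

ΔP ≈ 7.31 kPa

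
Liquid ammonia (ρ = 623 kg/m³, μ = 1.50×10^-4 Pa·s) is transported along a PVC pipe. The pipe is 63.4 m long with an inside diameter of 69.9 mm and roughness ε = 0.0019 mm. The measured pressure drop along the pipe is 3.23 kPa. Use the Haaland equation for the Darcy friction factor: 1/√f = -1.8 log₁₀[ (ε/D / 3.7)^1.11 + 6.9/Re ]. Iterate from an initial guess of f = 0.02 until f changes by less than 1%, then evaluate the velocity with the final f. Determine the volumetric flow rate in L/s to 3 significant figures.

Rearranging Darcy-Weisbach: V = √(2·ΔP·D/(f·L·ρ)). With ε/D = 1.9e-06/0.0699 = 2.72e-05, iterate starting from f = 0.02:
  f = 0.02 → V = √(2·3230·0.0699/(0.02·63.4·623)) = 0.7561 m/s; Re = ρVD/μ = 2.195e+05; f → 0.01541
  f = 0.01541 → V = 0.8614 m/s; Re = 2.501e+05; f → 0.01505
  f = 0.01505 → V = 0.8716 m/s; Re = 2.53e+05; f → 0.01502
Converged (Δf/f < 1%). With the final f = 0.01502: V = √(2·3230·0.0699/(0.01502·63.4·623)) = 0.8725 m/s.
Q = V·A = 0.8725·(π/4·0.0699²) = 0.003348 m³/s = 3.35 L/s.

Q ≈ 3.35 L/s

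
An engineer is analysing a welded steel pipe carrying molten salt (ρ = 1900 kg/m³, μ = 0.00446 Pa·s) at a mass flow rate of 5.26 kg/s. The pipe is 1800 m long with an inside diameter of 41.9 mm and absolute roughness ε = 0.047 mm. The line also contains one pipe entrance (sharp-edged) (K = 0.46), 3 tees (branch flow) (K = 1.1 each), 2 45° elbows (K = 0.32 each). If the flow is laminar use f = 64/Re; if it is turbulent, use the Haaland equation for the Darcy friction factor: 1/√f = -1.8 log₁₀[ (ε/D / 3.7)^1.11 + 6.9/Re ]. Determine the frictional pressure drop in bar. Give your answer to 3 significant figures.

A = πD²/4 = π(0.0419)²/4 = 0.001379 m²; mean velocity V = ṁ/(ρA) = 5.26/(1900 · 0.001379) = 2.008 m/s.
Reynolds number Re = ρVD/μ = 1900 · 2.008 · 0.0419 / 0.00446 = 3.584e+04.
Re > 4000 → turbulent. Relative roughness ε/D = 4.7e-05/0.0419 = 0.00112. Haaland: 1/√f = -1.8 log₁₀[(0.00112/3.7)^1.11 + 6.9/3.584e+04] = -1.8 log₁₀[0.000124 + 0.000193] = 6.298, so f = 0.02521.
Total minor-loss coefficient ΣK = 1·0.46 + 3·1.1 + 2·0.32 = 4.4.
ΔP = [f·L/D + ΣK]·(ρV²/2) = [0.02521·1800/0.0419 + 4.4]·(1900·2.008²/2) = [1083 + 4.4]·3830 = 4.164e+06 Pa.
ΔP = 4.164e+06 Pa = 41.6 bar.

ΔP ≈ 41.6 bar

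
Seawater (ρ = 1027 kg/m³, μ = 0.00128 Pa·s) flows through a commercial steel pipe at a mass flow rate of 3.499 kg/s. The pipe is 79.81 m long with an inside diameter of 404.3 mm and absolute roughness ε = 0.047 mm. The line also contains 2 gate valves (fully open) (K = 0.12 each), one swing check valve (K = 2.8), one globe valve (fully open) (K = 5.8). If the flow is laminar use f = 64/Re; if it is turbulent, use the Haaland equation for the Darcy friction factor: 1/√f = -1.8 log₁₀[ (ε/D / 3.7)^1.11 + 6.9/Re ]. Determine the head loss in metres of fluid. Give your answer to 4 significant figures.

h_f ≈ 5.463×10^-4 m

A = πD²/4 = π(0.4043)²/4 = 0.1284 m²; mean velocity V = ṁ/(ρA) = 3.499/(1027 · 0.1284) = 0.02654 m/s.
Reynolds number Re = ρVD/μ = 1027 · 0.02654 · 0.4043 / 0.00128 = 8609.
Re > 4000 → turbulent. Relative roughness ε/D = 4.7e-05/0.4043 = 0.000116. Haaland: 1/√f = -1.8 log₁₀[(0.000116/3.7)^1.11 + 6.9/8609] = -1.8 log₁₀[1e-05 + 0.000802] = 5.563, so f = 0.03231.
Total minor-loss coefficient ΣK = 2·0.12 + 1·2.8 + 1·5.8 = 8.84.
ΔP = [f·L/D + ΣK]·(ρV²/2) = [0.03231·79.81/0.4043 + 8.84]·(1027·0.02654²/2) = [6.378 + 8.84]·0.3617 = 5.504 Pa.
Head loss h_f = ΔP/(ρg) = 5.504/(1027·9.81) = 5.463×10^-4 m.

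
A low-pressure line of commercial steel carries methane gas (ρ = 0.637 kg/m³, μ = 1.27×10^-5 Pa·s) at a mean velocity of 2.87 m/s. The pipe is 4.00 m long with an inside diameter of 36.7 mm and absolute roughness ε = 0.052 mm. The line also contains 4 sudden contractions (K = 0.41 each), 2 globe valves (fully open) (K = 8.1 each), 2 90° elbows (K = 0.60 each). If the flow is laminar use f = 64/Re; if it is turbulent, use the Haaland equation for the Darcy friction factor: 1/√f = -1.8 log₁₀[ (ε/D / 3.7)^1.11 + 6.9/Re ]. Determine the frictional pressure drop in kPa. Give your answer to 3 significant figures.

ΔP ≈ 0.0609 kPa

Reynolds number Re = ρVD/μ = 0.637 · 2.87 · 0.0367 / 1.27e-05 = 5283.
Re > 4000 → turbulent. Relative roughness ε/D = 5.2e-05/0.0367 = 0.00142. Haaland: 1/√f = -1.8 log₁₀[(0.00142/3.7)^1.11 + 6.9/5283] = -1.8 log₁₀[0.000161 + 0.00131] = 5.1, so f = 0.03844.
Total minor-loss coefficient ΣK = 4·0.41 + 2·8.1 + 2·0.6 = 19.
ΔP = [f·L/D + ΣK]·(ρV²/2) = [0.03844·4/0.0367 + 19]·(0.637·2.87²/2) = [4.19 + 19]·2.623 = 60.94 Pa.
ΔP = 60.94 Pa = 0.0609 kPa.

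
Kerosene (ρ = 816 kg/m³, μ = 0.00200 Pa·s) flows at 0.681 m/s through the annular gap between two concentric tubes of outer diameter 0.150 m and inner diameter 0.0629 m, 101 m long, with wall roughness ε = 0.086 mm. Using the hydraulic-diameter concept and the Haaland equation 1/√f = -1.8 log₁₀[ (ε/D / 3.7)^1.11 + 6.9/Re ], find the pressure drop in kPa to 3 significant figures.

ΔP ≈ 5.84 kPa

Hydraulic diameter D_h = 4A/P = D_o - D_i = 0.15 - 0.0629 = 0.0871 m.
Re = ρVD_h/μ = 816·0.681·0.0871/0.002 = 2.42e+04.
ε/D_h = 8.6e-05/0.0871 = 0.000987; Haaland gives 1/√f = -1.8 log₁₀[0.000108+0.000285] = 6.13, so f = 0.02661.
ΔP = f(L/D_h)(ρV²/2) = 0.02661·101/0.0871·189.2 = 5839 Pa.
ΔP = 5.84 kPa.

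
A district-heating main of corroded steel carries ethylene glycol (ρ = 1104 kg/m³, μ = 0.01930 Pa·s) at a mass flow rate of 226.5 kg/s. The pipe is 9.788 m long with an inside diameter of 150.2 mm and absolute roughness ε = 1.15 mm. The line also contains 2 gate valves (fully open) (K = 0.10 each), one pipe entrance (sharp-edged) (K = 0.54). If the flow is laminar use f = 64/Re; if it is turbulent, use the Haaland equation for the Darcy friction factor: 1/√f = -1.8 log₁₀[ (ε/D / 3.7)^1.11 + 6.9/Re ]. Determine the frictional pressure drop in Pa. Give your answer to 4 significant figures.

A = πD²/4 = π(0.1502)²/4 = 0.01772 m²; mean velocity V = ṁ/(ρA) = 226.5/(1104 · 0.01772) = 11.58 m/s.
Reynolds number Re = ρVD/μ = 1104 · 11.58 · 0.1502 / 0.0193 = 9.948e+04.
Re > 4000 → turbulent. Relative roughness ε/D = 0.00115/0.1502 = 0.00766. Haaland: 1/√f = -1.8 log₁₀[(0.00766/3.7)^1.11 + 6.9/9.948e+04] = -1.8 log₁₀[0.00105 + 6.94e-05] = 5.313, so f = 0.03543.
Total minor-loss coefficient ΣK = 2·0.1 + 1·0.54 = 0.74.
ΔP = [f·L/D + ΣK]·(ρV²/2) = [0.03543·9.788/0.1502 + 0.74]·(1104·11.58²/2) = [2.309 + 0.74]·7.401e+04 = 2.256e+05 Pa.

ΔP ≈ 225600 Pa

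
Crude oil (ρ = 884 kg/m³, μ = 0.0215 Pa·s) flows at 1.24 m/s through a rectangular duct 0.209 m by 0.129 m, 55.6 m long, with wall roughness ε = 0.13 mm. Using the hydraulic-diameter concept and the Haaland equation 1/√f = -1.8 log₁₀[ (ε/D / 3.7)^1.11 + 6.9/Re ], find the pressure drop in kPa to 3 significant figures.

ΔP ≈ 7.97 kPa

Hydraulic diameter D_h = 4A/P = 4·(0.209·0.129)/(2·(0.209+0.129)) = 0.1078/0.676 = 0.1595 m.
Re = ρVD_h/μ = 884·1.24·0.1595/0.0215 = 8134.
ε/D_h = 0.00013/0.1595 = 0.000815; Haaland gives 1/√f = -1.8 log₁₀[8.72e-05+0.000848] = 5.452, so f = 0.03364.
ΔP = f(L/D_h)(ρV²/2) = 0.03364·55.6/0.1595·679.6 = 7968 Pa.
ΔP = 7.97 kPa.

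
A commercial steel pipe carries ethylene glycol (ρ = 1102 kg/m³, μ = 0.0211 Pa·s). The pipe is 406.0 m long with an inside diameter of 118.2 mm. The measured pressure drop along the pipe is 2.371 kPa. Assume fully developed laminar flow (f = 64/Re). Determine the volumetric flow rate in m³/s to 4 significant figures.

For laminar flow, f = 64/Re with Re = ρVD/μ, so Darcy-Weisbach reduces to ΔP = 32μLV/D². Solving for V: V = ΔP·D²/(32μL) = 2371·(0.1182)²/(32·0.0211·406) = 0.1208 m/s.
Check: Re = ρVD/μ = 1102·0.1208·0.1182/0.0211 = 746 < 2300, so the laminar assumption holds.
Q = V·A = 0.1208·(π/4·0.1182²) = 0.001326 m³/s = 0.001326 m³/s.

Q ≈ 0.001326 m³/s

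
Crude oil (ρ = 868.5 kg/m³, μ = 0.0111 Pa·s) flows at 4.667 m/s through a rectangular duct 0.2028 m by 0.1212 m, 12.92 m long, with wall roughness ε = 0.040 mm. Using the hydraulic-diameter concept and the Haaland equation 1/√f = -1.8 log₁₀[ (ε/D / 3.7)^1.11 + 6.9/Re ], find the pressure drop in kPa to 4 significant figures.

Hydraulic diameter D_h = 4A/P = 4·(0.2028·0.1212)/(2·(0.2028+0.1212)) = 0.09832/0.648 = 0.1517 m.
Re = ρVD_h/μ = 868.5·4.667·0.1517/0.0111 = 5.54e+04.
ε/D_h = 4e-05/0.1517 = 0.000264; Haaland gives 1/√f = -1.8 log₁₀[2.49e-05+0.000125] = 6.886, so f = 0.02109.
ΔP = f(L/D_h)(ρV²/2) = 0.02109·12.92/0.1517·9458 = 1.699e+04 Pa.
ΔP = 16.99 kPa.

ΔP ≈ 16.99 kPa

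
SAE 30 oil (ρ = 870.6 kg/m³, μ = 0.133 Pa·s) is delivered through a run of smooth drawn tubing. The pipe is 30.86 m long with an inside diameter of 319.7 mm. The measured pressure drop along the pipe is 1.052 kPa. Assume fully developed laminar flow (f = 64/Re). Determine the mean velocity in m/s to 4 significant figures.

For laminar flow, f = 64/Re with Re = ρVD/μ, so Darcy-Weisbach reduces to ΔP = 32μLV/D². Solving for V: V = ΔP·D²/(32μL) = 1052·(0.3197)²/(32·0.133·30.86) = 0.8187 m/s.
Check: Re = ρVD/μ = 870.6·0.8187·0.3197/0.133 = 1713 < 2300, so the laminar assumption holds.

V ≈ 0.8187 m/s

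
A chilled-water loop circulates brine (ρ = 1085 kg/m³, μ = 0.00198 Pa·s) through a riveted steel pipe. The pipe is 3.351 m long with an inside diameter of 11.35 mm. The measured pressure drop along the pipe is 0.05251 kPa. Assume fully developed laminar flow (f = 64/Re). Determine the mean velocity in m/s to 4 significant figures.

For laminar flow, f = 64/Re with Re = ρVD/μ, so Darcy-Weisbach reduces to ΔP = 32μLV/D². Solving for V: V = ΔP·D²/(32μL) = 52.51·(0.01135)²/(32·0.00198·3.351) = 0.03186 m/s.
Check: Re = ρVD/μ = 1085·0.03186·0.01135/0.00198 = 198.2 < 2300, so the laminar assumption holds.

V ≈ 0.03186 m/s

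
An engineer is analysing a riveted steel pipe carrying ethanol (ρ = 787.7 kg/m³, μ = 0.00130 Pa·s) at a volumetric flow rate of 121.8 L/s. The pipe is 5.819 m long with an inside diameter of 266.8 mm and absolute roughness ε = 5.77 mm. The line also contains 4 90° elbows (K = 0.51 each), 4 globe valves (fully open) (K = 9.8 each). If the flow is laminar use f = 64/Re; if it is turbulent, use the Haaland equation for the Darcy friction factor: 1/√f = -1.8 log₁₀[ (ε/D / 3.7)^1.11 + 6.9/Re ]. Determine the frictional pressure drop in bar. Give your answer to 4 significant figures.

ΔP ≈ 0.7915 bar

Q = 121.8 L/s = 121.8/1000 = 0.1218 m³/s.
Cross-sectional area A = πD²/4 = π(0.2668)²/4 = 0.05591 m²; mean velocity V = Q/A = 0.1218/0.05591 = 2.179 m/s.
Reynolds number Re = ρVD/μ = 787.7 · 2.179 · 0.2668 / 0.0013 = 3.522e+05.
Re > 4000 → turbulent. Relative roughness ε/D = 0.00577/0.2668 = 0.0216. Haaland: 1/√f = -1.8 log₁₀[(0.0216/3.7)^1.11 + 6.9/3.522e+05] = -1.8 log₁₀[0.00332 + 1.96e-05] = 4.457, so f = 0.05033.
Total minor-loss coefficient ΣK = 4·0.51 + 4·9.8 = 41.2.
ΔP = [f·L/D + ΣK]·(ρV²/2) = [0.05033·5.819/0.2668 + 41.2]·(787.7·2.179²/2) = [1.098 + 41.2]·1869 = 7.915e+04 Pa.
ΔP = 7.915e+04 Pa = 0.7915 bar.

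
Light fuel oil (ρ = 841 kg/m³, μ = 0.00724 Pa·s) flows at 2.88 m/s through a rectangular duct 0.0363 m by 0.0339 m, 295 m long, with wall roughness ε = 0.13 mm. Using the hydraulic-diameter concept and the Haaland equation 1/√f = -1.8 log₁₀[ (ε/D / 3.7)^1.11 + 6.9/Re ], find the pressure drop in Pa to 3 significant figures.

ΔP ≈ 1.02×10^6 Pa

Hydraulic diameter D_h = 4A/P = 4·(0.0363·0.0339)/(2·(0.0363+0.0339)) = 0.004922/0.1404 = 0.03506 m.
Re = ρVD_h/μ = 841·2.88·0.03506/0.00724 = 1.173e+04.
ε/D_h = 0.00013/0.03506 = 0.00371; Haaland gives 1/√f = -1.8 log₁₀[0.000469+0.000588] = 5.357, so f = 0.03485.
ΔP = f(L/D_h)(ρV²/2) = 0.03485·295/0.03506·3488 = 1.023e+06 Pa.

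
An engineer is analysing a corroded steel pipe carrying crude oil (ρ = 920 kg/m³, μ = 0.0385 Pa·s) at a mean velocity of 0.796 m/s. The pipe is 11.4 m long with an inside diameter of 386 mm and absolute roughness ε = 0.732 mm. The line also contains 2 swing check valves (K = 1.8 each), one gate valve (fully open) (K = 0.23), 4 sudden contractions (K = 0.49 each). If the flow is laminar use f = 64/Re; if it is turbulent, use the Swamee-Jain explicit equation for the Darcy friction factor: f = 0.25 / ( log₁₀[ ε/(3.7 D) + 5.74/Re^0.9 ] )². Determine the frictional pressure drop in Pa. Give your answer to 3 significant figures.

ΔP ≈ 2000 Pa

Reynolds number Re = ρVD/μ = 920 · 0.796 · 0.386 / 0.0385 = 7342.
Re > 4000 → turbulent. Relative roughness ε/D = 0.000732/0.386 = 0.0019. Swamee-Jain: f = 0.25/(log₁₀[0.0019/3.7 + 5.74/7342^0.9])² = 0.25/(log₁₀[0.000513 + 0.0019])² = 0.25/(-2.617)² = 0.03651.
Total minor-loss coefficient ΣK = 2·1.8 + 1·0.23 + 4·0.49 = 5.79.
ΔP = [f·L/D + ΣK]·(ρV²/2) = [0.03651·11.4/0.386 + 5.79]·(920·0.796²/2) = [1.078 + 5.79]·291.5 = 2002 Pa.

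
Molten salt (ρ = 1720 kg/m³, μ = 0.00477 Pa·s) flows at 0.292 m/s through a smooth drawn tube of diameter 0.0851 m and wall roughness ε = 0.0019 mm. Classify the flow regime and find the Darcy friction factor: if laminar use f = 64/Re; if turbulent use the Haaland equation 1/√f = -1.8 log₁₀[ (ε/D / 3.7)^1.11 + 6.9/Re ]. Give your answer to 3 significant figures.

Re = ρVD/μ = 1720·0.292·0.0851/0.00477 = 8960.
Re > 4000 → turbulent. ε/D = 1.9e-06/0.0851 = 2.23e-05; Haaland: 1/√f = -1.8 log₁₀[1.61e-06 + 0.00077] = 5.603, so f = 0.03186.

f ≈ 0.0319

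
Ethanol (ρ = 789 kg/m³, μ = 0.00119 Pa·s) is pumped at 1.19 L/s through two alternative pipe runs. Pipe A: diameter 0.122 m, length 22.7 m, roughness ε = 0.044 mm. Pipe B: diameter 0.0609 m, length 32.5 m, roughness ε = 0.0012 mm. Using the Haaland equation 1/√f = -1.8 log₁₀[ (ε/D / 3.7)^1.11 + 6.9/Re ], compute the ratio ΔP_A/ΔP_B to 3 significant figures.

ΔP_A/ΔP_B ≈ 0.0264

Pipe A: V = Q/A = 0.00119/0.01169 = 0.1018 m/s; Re = 8234; ε/D = 0.000361; Haaland → f = 0.03299; ΔP_A = f(L/D)(ρV²/2) = 25.09 Pa.
Pipe B: V = Q/A = 0.00119/0.002913 = 0.4085 m/s; Re = 1.65e+04; ε/D = 1.97e-05; Haaland → f = 0.02706; ΔP_B = f(L/D)(ρV²/2) = 950.9 Pa.
ΔP_A/ΔP_B = 25.09/950.9 = 0.0264.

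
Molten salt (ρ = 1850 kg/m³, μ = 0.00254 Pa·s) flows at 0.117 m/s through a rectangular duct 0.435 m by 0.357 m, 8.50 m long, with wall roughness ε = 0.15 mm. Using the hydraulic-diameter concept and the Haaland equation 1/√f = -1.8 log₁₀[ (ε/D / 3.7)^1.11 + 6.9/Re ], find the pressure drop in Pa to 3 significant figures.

Hydraulic diameter D_h = 4A/P = 4·(0.435·0.357)/(2·(0.435+0.357)) = 0.6212/1.584 = 0.3922 m.
Re = ρVD_h/μ = 1850·0.117·0.3922/0.00254 = 3.342e+04.
ε/D_h = 0.00015/0.3922 = 0.000382; Haaland gives 1/√f = -1.8 log₁₀[3.77e-05+0.000206] = 6.502, so f = 0.02365.
ΔP = f(L/D_h)(ρV²/2) = 0.02365·8.5/0.3922·12.66 = 6.491 Pa.

ΔP ≈ 6.49 Pa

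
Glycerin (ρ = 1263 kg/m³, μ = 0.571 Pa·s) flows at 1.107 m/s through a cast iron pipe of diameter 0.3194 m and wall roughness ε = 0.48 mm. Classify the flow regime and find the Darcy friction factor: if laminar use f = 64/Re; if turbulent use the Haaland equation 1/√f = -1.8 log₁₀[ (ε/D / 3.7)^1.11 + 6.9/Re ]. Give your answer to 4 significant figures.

Re = ρVD/μ = 1263·1.107·0.3194/0.571 = 782.1.
Re < 2300 → laminar, so f = 64/Re = 0.08183 (roughness is irrelevant in laminar flow).

f ≈ 0.08183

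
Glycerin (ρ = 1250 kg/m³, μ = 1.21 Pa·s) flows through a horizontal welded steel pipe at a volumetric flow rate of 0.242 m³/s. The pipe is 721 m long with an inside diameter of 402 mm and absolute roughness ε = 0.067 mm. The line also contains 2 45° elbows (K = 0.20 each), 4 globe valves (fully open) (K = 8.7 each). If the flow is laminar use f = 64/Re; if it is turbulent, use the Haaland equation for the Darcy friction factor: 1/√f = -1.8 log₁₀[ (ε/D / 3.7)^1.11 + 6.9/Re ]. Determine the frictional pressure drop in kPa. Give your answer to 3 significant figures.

ΔP ≈ 409 kPa

Cross-sectional area A = πD²/4 = π(0.402)²/4 = 0.1269 m²; mean velocity V = Q/A = 0.242/0.1269 = 1.907 m/s.
Reynolds number Re = ρVD/μ = 1250 · 1.907 · 0.402 / 1.21 = 791.8.
Re < 2300 → laminar flow, so f = 64/Re = 64/791.8 = 0.08083 (the turbulent correlation is not needed).
Total minor-loss coefficient ΣK = 2·0.2 + 4·8.7 = 35.2.
ΔP = [f·L/D + ΣK]·(ρV²/2) = [0.08083·721/0.402 + 35.2]·(1250·1.907²/2) = [145 + 35.2]·2272 = 4.094e+05 Pa.
ΔP = 4.094e+05 Pa = 409 kPa.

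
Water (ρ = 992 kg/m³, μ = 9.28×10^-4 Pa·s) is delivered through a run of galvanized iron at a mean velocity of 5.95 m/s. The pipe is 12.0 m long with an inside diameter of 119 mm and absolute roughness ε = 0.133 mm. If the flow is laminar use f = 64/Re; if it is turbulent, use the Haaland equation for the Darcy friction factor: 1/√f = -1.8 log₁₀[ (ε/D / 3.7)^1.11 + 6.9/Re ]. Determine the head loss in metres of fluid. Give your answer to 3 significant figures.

h_f ≈ 3.74 m

Reynolds number Re = ρVD/μ = 992 · 5.95 · 0.119 / 0.000928 = 7.569e+05.
Re > 4000 → turbulent. Relative roughness ε/D = 0.000133/0.119 = 0.00112. Haaland: 1/√f = -1.8 log₁₀[(0.00112/3.7)^1.11 + 6.9/7.569e+05] = -1.8 log₁₀[0.000124 + 9.12e-06] = 6.977, so f = 0.02054.
Darcy-Weisbach: ΔP = f(L/D)(ρV²/2) = 0.02054·(12/0.119)·(992·5.95²/2) = 0.02054·100.8·1.756e+04 = 3.637e+04 Pa.
Head loss h_f = ΔP/(ρg) = 3.637e+04/(992·9.81) = 3.74 m.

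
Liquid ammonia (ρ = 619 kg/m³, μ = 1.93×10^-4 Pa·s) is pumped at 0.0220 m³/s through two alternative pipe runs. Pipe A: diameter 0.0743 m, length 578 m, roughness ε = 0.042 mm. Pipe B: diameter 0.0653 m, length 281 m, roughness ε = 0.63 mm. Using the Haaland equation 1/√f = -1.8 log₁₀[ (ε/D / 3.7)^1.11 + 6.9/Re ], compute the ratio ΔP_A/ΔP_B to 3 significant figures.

Pipe A: V = Q/A = 0.022/0.004336 = 5.074 m/s; Re = 1.209e+06; ε/D = 0.000565; Haaland → f = 0.01754; ΔP_A = f(L/D)(ρV²/2) = 1.087e+06 Pa.
Pipe B: V = Q/A = 0.022/0.003349 = 6.569 m/s; Re = 1.376e+06; ε/D = 0.00965; Haaland → f = 0.03757; ΔP_B = f(L/D)(ρV²/2) = 2.159e+06 Pa.
ΔP_A/ΔP_B = 1.087e+06/2.159e+06 = 0.504.

ΔP_A/ΔP_B ≈ 0.504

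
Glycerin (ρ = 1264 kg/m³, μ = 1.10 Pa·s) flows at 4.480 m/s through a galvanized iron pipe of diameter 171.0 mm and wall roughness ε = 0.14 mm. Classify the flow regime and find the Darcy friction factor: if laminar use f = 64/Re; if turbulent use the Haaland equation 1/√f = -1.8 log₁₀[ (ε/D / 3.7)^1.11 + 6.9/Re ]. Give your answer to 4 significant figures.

f ≈ 0.07270

Re = ρVD/μ = 1264·4.48·0.171/1.1 = 880.3.
Re < 2300 → laminar, so f = 64/Re = 0.0727 (roughness is irrelevant in laminar flow).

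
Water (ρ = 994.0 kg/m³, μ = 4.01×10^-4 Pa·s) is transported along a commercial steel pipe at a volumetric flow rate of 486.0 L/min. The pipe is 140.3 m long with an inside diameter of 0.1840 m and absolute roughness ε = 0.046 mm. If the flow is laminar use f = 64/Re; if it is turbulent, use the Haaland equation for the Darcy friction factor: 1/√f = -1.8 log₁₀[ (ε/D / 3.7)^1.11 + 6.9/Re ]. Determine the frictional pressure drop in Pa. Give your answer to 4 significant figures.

Q = 486.0 L/min = 486.0/60000 = 0.0081 m³/s.
Cross-sectional area A = πD²/4 = π(0.184)²/4 = 0.02659 m²; mean velocity V = Q/A = 0.0081/0.02659 = 0.3046 m/s.
Reynolds number Re = ρVD/μ = 994 · 0.3046 · 0.184 / 0.000401 = 1.389e+05.
Re > 4000 → turbulent. Relative roughness ε/D = 4.6e-05/0.184 = 0.00025. Haaland: 1/√f = -1.8 log₁₀[(0.00025/3.7)^1.11 + 6.9/1.389e+05] = -1.8 log₁₀[2.35e-05 + 4.97e-05] = 7.444, so f = 0.01804.
Darcy-Weisbach: ΔP = f(L/D)(ρV²/2) = 0.01804·(140.3/0.184)·(994·0.3046²/2) = 0.01804·762.5·46.12 = 634.6 Pa.

ΔP ≈ 634.6 Pa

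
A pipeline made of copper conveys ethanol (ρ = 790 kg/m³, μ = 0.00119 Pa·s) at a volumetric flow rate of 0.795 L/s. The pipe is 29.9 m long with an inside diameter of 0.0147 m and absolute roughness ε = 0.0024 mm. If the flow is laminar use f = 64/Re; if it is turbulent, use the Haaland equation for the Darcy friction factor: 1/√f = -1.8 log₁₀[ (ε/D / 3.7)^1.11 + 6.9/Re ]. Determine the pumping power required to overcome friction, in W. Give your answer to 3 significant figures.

Q = 0.795 L/s = 0.795/1000 = 0.000795 m³/s.
Cross-sectional area A = πD²/4 = π(0.0147)²/4 = 0.0001697 m²; mean velocity V = Q/A = 0.000795/0.0001697 = 4.684 m/s.
Reynolds number Re = ρVD/μ = 790 · 4.684 · 0.0147 / 0.00119 = 4.571e+04.
Re > 4000 → turbulent. Relative roughness ε/D = 2.4e-06/0.0147 = 0.000163. Haaland: 1/√f = -1.8 log₁₀[(0.000163/3.7)^1.11 + 6.9/4.571e+04] = -1.8 log₁₀[1.46e-05 + 0.000151] = 6.806, so f = 0.02159.
Darcy-Weisbach: ΔP = f(L/D)(ρV²/2) = 0.02159·(29.9/0.0147)·(790·4.684²/2) = 0.02159·2034·8667 = 3.806e+05 Pa.
Pumping power P = QΔP = 0.000795·3.806e+05 = 302.6 W = 303 W.

P ≈ 303 W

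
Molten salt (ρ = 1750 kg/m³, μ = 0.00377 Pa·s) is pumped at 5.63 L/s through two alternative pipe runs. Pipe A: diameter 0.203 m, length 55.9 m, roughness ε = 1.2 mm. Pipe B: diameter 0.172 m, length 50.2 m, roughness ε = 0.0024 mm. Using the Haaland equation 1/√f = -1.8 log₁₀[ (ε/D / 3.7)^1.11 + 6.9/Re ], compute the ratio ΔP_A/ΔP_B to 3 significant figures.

ΔP_A/ΔP_B ≈ 0.678

Pipe A: V = Q/A = 0.00563/0.03237 = 0.174 m/s; Re = 1.639e+04; ε/D = 0.00591; Haaland → f = 0.03625; ΔP_A = f(L/D)(ρV²/2) = 264.3 Pa.
Pipe B: V = Q/A = 0.00563/0.02324 = 0.2423 m/s; Re = 1.935e+04; ε/D = 1.4e-05; Haaland → f = 0.02598; ΔP_B = f(L/D)(ρV²/2) = 389.6 Pa.
ΔP_A/ΔP_B = 264.3/389.6 = 0.678.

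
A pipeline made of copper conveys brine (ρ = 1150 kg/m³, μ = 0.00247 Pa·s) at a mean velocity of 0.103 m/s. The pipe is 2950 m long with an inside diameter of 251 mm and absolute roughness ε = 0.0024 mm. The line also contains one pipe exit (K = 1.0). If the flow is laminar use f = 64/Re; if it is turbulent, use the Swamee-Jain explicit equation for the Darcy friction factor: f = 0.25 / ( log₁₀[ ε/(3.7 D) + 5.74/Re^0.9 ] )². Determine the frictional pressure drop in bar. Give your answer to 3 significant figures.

ΔP ≈ 0.0212 bar

Reynolds number Re = ρVD/μ = 1150 · 0.103 · 0.251 / 0.00247 = 1.204e+04.
Re > 4000 → turbulent. Relative roughness ε/D = 2.4e-06/0.251 = 9.56e-06. Swamee-Jain: f = 0.25/(log₁₀[9.56e-06/3.7 + 5.74/1.204e+04^0.9])² = 0.25/(log₁₀[2.58e-06 + 0.00122])² = 0.25/(-2.913)² = 0.02947.
Total minor-loss coefficient ΣK = 1·1 = 1.
ΔP = [f·L/D + ΣK]·(ρV²/2) = [0.02947·2950/0.251 + 1]·(1150·0.103²/2) = [346.4 + 1]·6.1 = 2119 Pa.
ΔP = 2119 Pa = 0.0212 bar.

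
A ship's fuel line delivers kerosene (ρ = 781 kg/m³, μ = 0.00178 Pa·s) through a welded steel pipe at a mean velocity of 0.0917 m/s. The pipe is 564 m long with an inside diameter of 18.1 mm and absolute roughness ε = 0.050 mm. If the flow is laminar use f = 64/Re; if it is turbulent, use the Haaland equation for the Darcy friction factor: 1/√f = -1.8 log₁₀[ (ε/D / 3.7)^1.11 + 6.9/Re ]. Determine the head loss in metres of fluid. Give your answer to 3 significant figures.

h_f ≈ 1.17 m

Reynolds number Re = ρVD/μ = 781 · 0.0917 · 0.0181 / 0.00178 = 728.2.
Re < 2300 → laminar flow, so f = 64/Re = 64/728.2 = 0.08788 (the turbulent correlation is not needed).
Darcy-Weisbach: ΔP = f(L/D)(ρV²/2) = 0.08788·(564/0.0181)·(781·0.0917²/2) = 0.08788·3.116e+04·3.284 = 8992 Pa.
Head loss h_f = ΔP/(ρg) = 8992/(781·9.81) = 1.17 m.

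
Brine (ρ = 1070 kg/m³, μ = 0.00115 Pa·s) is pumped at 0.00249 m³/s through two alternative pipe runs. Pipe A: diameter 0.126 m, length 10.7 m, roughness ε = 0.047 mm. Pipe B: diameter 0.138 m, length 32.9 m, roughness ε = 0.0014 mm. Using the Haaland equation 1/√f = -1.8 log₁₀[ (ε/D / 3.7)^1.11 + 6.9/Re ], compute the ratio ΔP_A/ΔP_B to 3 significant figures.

Pipe A: V = Q/A = 0.00249/0.01247 = 0.1997 m/s; Re = 2.341e+04; ε/D = 0.000373; Haaland → f = 0.02549; ΔP_A = f(L/D)(ρV²/2) = 46.18 Pa.
Pipe B: V = Q/A = 0.00249/0.01496 = 0.1665 m/s; Re = 2.138e+04; ε/D = 1.01e-05; Haaland → f = 0.02534; ΔP_B = f(L/D)(ρV²/2) = 89.56 Pa.
ΔP_A/ΔP_B = 46.18/89.56 = 0.516.

ΔP_A/ΔP_B ≈ 0.516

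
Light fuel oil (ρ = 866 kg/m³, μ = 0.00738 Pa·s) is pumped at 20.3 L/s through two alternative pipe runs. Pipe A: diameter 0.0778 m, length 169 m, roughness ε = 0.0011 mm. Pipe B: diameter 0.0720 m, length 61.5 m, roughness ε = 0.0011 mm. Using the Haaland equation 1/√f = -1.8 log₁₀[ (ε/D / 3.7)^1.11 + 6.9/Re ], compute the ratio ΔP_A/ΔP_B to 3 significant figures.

Pipe A: V = Q/A = 0.0203/0.004754 = 4.27 m/s; Re = 3.898e+04; ε/D = 1.41e-05; Haaland → f = 0.02195; ΔP_A = f(L/D)(ρV²/2) = 3.765e+05 Pa.
Pipe B: V = Q/A = 0.0203/0.004072 = 4.986 m/s; Re = 4.212e+04; ε/D = 1.53e-05; Haaland → f = 0.02157; ΔP_B = f(L/D)(ρV²/2) = 1.983e+05 Pa.
ΔP_A/ΔP_B = 3.765e+05/1.983e+05 = 1.90.

ΔP_A/ΔP_B ≈ 1.90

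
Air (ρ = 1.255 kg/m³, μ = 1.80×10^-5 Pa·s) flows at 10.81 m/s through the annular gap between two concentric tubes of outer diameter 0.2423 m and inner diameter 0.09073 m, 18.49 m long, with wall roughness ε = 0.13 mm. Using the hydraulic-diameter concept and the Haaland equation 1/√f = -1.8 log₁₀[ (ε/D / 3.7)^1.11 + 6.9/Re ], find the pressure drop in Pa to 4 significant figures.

ΔP ≈ 189.6 Pa

Hydraulic diameter D_h = 4A/P = D_o - D_i = 0.2423 - 0.09073 = 0.1516 m.
Re = ρVD_h/μ = 1.255·10.81·0.1516/1.8e-05 = 1.142e+05.
ε/D_h = 0.00013/0.1516 = 0.000858; Haaland gives 1/√f = -1.8 log₁₀[9.23e-05+6.04e-05] = 6.869, so f = 0.02119.
ΔP = f(L/D_h)(ρV²/2) = 0.02119·18.49/0.1516·73.33 = 189.6 Pa.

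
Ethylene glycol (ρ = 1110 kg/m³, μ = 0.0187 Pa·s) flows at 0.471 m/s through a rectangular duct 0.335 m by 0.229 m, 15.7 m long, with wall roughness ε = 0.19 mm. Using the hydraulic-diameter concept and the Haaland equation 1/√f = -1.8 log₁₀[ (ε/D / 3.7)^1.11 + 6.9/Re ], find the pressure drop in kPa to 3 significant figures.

ΔP ≈ 0.242 kPa

Hydraulic diameter D_h = 4A/P = 4·(0.335·0.229)/(2·(0.335+0.229)) = 0.3069/1.128 = 0.272 m.
Re = ρVD_h/μ = 1110·0.471·0.272/0.0187 = 7606.
ε/D_h = 0.00019/0.272 = 0.000698; Haaland gives 1/√f = -1.8 log₁₀[7.35e-05+0.000907] = 5.415, so f = 0.0341.
ΔP = f(L/D_h)(ρV²/2) = 0.0341·15.7/0.272·123.1 = 242.3 Pa.
ΔP = 0.242 kPa.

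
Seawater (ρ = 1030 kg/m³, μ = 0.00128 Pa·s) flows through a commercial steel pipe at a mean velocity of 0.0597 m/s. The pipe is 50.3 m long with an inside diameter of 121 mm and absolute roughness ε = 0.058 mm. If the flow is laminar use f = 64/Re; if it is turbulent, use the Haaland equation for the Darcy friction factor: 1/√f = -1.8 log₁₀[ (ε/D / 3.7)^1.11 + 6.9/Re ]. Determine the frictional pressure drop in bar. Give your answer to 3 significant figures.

ΔP ≈ 2.78×10^-4 bar

Reynolds number Re = ρVD/μ = 1030 · 0.0597 · 0.121 / 0.00128 = 5813.
Re > 4000 → turbulent. Relative roughness ε/D = 5.8e-05/0.121 = 0.000479. Haaland: 1/√f = -1.8 log₁₀[(0.000479/3.7)^1.11 + 6.9/5813] = -1.8 log₁₀[4.84e-05 + 0.00119] = 5.235, so f = 0.03649.
Darcy-Weisbach: ΔP = f(L/D)(ρV²/2) = 0.03649·(50.3/0.121)·(1030·0.0597²/2) = 0.03649·415.7·1.836 = 27.85 Pa.
ΔP = 27.85 Pa = 2.78×10^-4 bar.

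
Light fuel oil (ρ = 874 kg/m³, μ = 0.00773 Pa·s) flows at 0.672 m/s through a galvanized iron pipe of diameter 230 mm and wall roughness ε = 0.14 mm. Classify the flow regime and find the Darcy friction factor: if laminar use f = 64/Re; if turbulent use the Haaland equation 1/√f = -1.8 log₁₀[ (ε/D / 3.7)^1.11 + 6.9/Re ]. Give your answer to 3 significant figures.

Re = ρVD/μ = 874·0.672·0.23/0.00773 = 1.748e+04.
Re > 4000 → turbulent. ε/D = 0.00014/0.23 = 0.000609; Haaland: 1/√f = -1.8 log₁₀[6.31e-05 + 0.000395] = 6.011, so f = 0.02768.

f ≈ 0.0277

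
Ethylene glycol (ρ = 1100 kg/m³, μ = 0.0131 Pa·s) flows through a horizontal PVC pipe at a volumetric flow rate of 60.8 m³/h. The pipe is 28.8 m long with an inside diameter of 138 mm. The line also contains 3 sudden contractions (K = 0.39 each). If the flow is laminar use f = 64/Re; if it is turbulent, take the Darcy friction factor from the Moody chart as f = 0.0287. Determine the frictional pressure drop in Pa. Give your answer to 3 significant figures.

Q = 60.8 m³/h = 60.8/3600 = 0.01689 m³/s.
Cross-sectional area A = πD²/4 = π(0.138)²/4 = 0.01496 m²; mean velocity V = Q/A = 0.01689/0.01496 = 1.129 m/s.
Reynolds number Re = ρVD/μ = 1100 · 1.129 · 0.138 / 0.0131 = 1.308e+04.
Re > 4000 → turbulent; use the Moody-chart value f = 0.0287.
Total minor-loss coefficient ΣK = 3·0.39 = 1.17.
ΔP = [f·L/D + ΣK]·(ρV²/2) = [0.0287·28.8/0.138 + 1.17]·(1100·1.129²/2) = [5.99 + 1.17]·701.2 = 5021 Pa.

ΔP ≈ 5020 Pa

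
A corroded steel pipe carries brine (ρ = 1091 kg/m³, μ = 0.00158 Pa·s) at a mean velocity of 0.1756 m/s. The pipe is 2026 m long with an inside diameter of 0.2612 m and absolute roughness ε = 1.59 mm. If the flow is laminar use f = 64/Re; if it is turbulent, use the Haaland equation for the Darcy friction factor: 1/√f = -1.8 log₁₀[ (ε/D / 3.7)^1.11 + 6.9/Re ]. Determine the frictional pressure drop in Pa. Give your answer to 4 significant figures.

ΔP ≈ 4514 Pa

Reynolds number Re = ρVD/μ = 1091 · 0.1756 · 0.2612 / 0.00158 = 3.167e+04.
Re > 4000 → turbulent. Relative roughness ε/D = 0.00159/0.2612 = 0.00609. Haaland: 1/√f = -1.8 log₁₀[(0.00609/3.7)^1.11 + 6.9/3.167e+04] = -1.8 log₁₀[0.000813 + 0.000218] = 5.376, so f = 0.0346.
Darcy-Weisbach: ΔP = f(L/D)(ρV²/2) = 0.0346·(2026/0.2612)·(1091·0.1756²/2) = 0.0346·7757·16.82 = 4514 Pa.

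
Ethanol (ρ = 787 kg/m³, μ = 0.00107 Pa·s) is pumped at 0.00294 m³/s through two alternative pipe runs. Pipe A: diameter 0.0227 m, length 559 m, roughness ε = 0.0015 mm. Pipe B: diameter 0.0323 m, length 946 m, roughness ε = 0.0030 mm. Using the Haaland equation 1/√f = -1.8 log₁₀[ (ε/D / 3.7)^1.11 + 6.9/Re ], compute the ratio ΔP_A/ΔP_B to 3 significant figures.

Pipe A: V = Q/A = 0.00294/0.0004047 = 7.265 m/s; Re = 1.213e+05; ε/D = 6.61e-05; Haaland → f = 0.01745; ΔP_A = f(L/D)(ρV²/2) = 8.923e+06 Pa.
Pipe B: V = Q/A = 0.00294/0.0008194 = 3.588 m/s; Re = 8.524e+04; ε/D = 9.29e-05; Haaland → f = 0.0188; ΔP_B = f(L/D)(ρV²/2) = 2.789e+06 Pa.
ΔP_A/ΔP_B = 8.923e+06/2.789e+06 = 3.20.

ΔP_A/ΔP_B ≈ 3.20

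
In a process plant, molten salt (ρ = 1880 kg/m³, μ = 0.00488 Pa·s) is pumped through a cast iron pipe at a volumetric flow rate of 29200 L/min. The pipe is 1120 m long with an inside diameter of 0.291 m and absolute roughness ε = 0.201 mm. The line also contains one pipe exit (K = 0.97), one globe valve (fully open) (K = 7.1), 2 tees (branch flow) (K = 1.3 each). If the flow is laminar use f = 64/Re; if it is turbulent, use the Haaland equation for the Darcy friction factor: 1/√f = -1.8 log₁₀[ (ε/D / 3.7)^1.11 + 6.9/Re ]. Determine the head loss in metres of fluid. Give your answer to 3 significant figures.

Q = 29200 L/min = 29200/60000 = 0.4867 m³/s.
Cross-sectional area A = πD²/4 = π(0.291)²/4 = 0.06651 m²; mean velocity V = Q/A = 0.4867/0.06651 = 7.317 m/s.
Reynolds number Re = ρVD/μ = 1880 · 7.317 · 0.291 / 0.00488 = 8.203e+05.
Re > 4000 → turbulent. Relative roughness ε/D = 0.000201/0.291 = 0.000691. Haaland: 1/√f = -1.8 log₁₀[(0.000691/3.7)^1.11 + 6.9/8.203e+05] = -1.8 log₁₀[7.26e-05 + 8.41e-06] = 7.365, so f = 0.01844.
Total minor-loss coefficient ΣK = 1·0.97 + 1·7.1 + 2·1.3 = 10.7.
ΔP = [f·L/D + ΣK]·(ρV²/2) = [0.01844·1120/0.291 + 10.7]·(1880·7.317²/2) = [70.96 + 10.7]·5.033e+04 = 4.109e+06 Pa.
Head loss h_f = ΔP/(ρg) = 4.109e+06/(1880·9.81) = 223 m.

h_f ≈ 223 m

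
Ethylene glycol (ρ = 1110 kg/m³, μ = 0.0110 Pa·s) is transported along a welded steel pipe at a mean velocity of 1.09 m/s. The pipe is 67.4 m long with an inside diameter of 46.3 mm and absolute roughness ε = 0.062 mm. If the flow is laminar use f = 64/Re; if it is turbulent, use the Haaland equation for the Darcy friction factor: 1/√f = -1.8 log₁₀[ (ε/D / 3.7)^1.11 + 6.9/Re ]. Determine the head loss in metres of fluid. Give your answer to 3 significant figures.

h_f ≈ 3.42 m

Reynolds number Re = ρVD/μ = 1110 · 1.09 · 0.0463 / 0.011 = 5093.
Re > 4000 → turbulent. Relative roughness ε/D = 6.2e-05/0.0463 = 0.00134. Haaland: 1/√f = -1.8 log₁₀[(0.00134/3.7)^1.11 + 6.9/5093] = -1.8 log₁₀[0.000151 + 0.00135] = 5.08, so f = 0.03875.
Darcy-Weisbach: ΔP = f(L/D)(ρV²/2) = 0.03875·(67.4/0.0463)·(1110·1.09²/2) = 0.03875·1456·659.4 = 3.72e+04 Pa.
Head loss h_f = ΔP/(ρg) = 3.72e+04/(1110·9.81) = 3.42 m.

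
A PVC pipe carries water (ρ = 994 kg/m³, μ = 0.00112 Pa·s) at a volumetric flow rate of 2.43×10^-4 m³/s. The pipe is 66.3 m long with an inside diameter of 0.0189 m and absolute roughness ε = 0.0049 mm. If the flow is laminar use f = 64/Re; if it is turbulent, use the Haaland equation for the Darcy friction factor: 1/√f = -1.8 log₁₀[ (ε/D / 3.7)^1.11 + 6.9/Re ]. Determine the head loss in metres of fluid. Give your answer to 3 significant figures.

h_f ≈ 3.80 m

Cross-sectional area A = πD²/4 = π(0.0189)²/4 = 0.0002806 m²; mean velocity V = Q/A = 0.000243/0.0002806 = 0.8661 m/s.
Reynolds number Re = ρVD/μ = 994 · 0.8661 · 0.0189 / 0.00112 = 1.453e+04.
Re > 4000 → turbulent. Relative roughness ε/D = 4.9e-06/0.0189 = 0.000259. Haaland: 1/√f = -1.8 log₁₀[(0.000259/3.7)^1.11 + 6.9/1.453e+04] = -1.8 log₁₀[2.45e-05 + 0.000475] = 5.943, so f = 0.02832.
Darcy-Weisbach: ΔP = f(L/D)(ρV²/2) = 0.02832·(66.3/0.0189)·(994·0.8661²/2) = 0.02832·3508·372.9 = 3.703e+04 Pa.
Head loss h_f = ΔP/(ρg) = 3.703e+04/(994·9.81) = 3.80 m.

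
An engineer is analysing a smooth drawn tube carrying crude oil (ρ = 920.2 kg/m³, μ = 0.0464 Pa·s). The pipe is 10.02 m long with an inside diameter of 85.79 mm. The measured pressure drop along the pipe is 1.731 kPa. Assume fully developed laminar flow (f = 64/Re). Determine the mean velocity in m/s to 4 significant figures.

V ≈ 0.8563 m/s

For laminar flow, f = 64/Re with Re = ρVD/μ, so Darcy-Weisbach reduces to ΔP = 32μLV/D². Solving for V: V = ΔP·D²/(32μL) = 1731·(0.08579)²/(32·0.0464·10.02) = 0.8563 m/s.
Check: Re = ρVD/μ = 920.2·0.8563·0.08579/0.0464 = 1457 < 2300, so the laminar assumption holds.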